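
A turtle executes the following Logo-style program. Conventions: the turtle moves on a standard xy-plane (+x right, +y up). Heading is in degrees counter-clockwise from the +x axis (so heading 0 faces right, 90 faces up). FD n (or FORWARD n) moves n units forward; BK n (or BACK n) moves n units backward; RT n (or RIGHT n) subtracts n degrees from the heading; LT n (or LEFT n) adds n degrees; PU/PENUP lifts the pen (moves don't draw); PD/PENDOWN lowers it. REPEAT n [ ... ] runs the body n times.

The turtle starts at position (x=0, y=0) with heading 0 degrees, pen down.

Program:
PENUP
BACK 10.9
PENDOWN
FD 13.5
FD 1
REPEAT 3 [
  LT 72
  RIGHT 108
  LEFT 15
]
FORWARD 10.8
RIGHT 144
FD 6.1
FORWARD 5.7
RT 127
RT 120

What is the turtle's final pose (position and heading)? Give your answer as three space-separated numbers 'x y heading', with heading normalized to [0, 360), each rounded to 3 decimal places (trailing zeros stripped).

Answer: -2.011 -4.266 266

Derivation:
Executing turtle program step by step:
Start: pos=(0,0), heading=0, pen down
PU: pen up
BK 10.9: (0,0) -> (-10.9,0) [heading=0, move]
PD: pen down
FD 13.5: (-10.9,0) -> (2.6,0) [heading=0, draw]
FD 1: (2.6,0) -> (3.6,0) [heading=0, draw]
REPEAT 3 [
  -- iteration 1/3 --
  LT 72: heading 0 -> 72
  RT 108: heading 72 -> 324
  LT 15: heading 324 -> 339
  -- iteration 2/3 --
  LT 72: heading 339 -> 51
  RT 108: heading 51 -> 303
  LT 15: heading 303 -> 318
  -- iteration 3/3 --
  LT 72: heading 318 -> 30
  RT 108: heading 30 -> 282
  LT 15: heading 282 -> 297
]
FD 10.8: (3.6,0) -> (8.503,-9.623) [heading=297, draw]
RT 144: heading 297 -> 153
FD 6.1: (8.503,-9.623) -> (3.068,-6.854) [heading=153, draw]
FD 5.7: (3.068,-6.854) -> (-2.011,-4.266) [heading=153, draw]
RT 127: heading 153 -> 26
RT 120: heading 26 -> 266
Final: pos=(-2.011,-4.266), heading=266, 5 segment(s) drawn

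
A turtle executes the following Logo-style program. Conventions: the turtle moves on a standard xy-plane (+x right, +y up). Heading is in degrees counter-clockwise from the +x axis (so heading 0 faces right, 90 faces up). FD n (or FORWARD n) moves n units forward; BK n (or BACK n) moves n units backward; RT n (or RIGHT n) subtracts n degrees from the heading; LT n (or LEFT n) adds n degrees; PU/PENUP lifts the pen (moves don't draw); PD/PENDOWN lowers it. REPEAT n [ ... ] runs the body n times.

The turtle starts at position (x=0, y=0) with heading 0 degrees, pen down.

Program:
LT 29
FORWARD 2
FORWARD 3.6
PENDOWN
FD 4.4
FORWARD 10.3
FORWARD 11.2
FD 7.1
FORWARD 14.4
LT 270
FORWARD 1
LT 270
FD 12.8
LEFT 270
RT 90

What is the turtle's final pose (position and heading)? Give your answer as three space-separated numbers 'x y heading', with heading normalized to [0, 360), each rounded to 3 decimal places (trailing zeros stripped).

Executing turtle program step by step:
Start: pos=(0,0), heading=0, pen down
LT 29: heading 0 -> 29
FD 2: (0,0) -> (1.749,0.97) [heading=29, draw]
FD 3.6: (1.749,0.97) -> (4.898,2.715) [heading=29, draw]
PD: pen down
FD 4.4: (4.898,2.715) -> (8.746,4.848) [heading=29, draw]
FD 10.3: (8.746,4.848) -> (17.755,9.842) [heading=29, draw]
FD 11.2: (17.755,9.842) -> (27.551,15.272) [heading=29, draw]
FD 7.1: (27.551,15.272) -> (33.76,18.714) [heading=29, draw]
FD 14.4: (33.76,18.714) -> (46.355,25.695) [heading=29, draw]
LT 270: heading 29 -> 299
FD 1: (46.355,25.695) -> (46.84,24.82) [heading=299, draw]
LT 270: heading 299 -> 209
FD 12.8: (46.84,24.82) -> (35.645,18.615) [heading=209, draw]
LT 270: heading 209 -> 119
RT 90: heading 119 -> 29
Final: pos=(35.645,18.615), heading=29, 9 segment(s) drawn

Answer: 35.645 18.615 29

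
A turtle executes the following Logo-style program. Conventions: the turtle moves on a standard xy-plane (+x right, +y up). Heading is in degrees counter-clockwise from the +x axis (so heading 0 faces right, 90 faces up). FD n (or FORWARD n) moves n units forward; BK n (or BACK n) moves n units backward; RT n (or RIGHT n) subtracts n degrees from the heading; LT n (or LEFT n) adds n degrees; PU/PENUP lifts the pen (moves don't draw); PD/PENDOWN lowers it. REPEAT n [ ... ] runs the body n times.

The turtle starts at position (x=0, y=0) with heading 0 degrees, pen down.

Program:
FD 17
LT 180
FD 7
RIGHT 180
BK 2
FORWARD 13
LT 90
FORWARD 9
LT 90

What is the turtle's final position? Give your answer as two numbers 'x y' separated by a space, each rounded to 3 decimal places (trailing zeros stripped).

Answer: 21 9

Derivation:
Executing turtle program step by step:
Start: pos=(0,0), heading=0, pen down
FD 17: (0,0) -> (17,0) [heading=0, draw]
LT 180: heading 0 -> 180
FD 7: (17,0) -> (10,0) [heading=180, draw]
RT 180: heading 180 -> 0
BK 2: (10,0) -> (8,0) [heading=0, draw]
FD 13: (8,0) -> (21,0) [heading=0, draw]
LT 90: heading 0 -> 90
FD 9: (21,0) -> (21,9) [heading=90, draw]
LT 90: heading 90 -> 180
Final: pos=(21,9), heading=180, 5 segment(s) drawn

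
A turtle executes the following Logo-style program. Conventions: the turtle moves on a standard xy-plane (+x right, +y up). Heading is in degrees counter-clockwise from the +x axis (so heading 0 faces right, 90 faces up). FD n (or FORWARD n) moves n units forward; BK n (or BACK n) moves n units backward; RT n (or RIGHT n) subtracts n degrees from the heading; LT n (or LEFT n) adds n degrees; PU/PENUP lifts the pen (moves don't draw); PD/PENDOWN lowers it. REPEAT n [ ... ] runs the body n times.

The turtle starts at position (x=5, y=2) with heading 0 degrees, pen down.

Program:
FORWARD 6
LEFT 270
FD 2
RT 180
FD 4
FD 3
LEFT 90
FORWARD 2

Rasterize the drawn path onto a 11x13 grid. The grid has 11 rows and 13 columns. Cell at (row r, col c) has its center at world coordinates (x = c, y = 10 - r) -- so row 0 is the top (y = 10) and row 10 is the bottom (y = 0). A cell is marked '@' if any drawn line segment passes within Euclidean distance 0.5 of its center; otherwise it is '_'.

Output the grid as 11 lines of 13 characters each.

Answer: _____________
_____________
_____________
_________@@@_
___________@_
___________@_
___________@_
___________@_
_____@@@@@@@_
___________@_
___________@_

Derivation:
Segment 0: (5,2) -> (11,2)
Segment 1: (11,2) -> (11,0)
Segment 2: (11,0) -> (11,4)
Segment 3: (11,4) -> (11,7)
Segment 4: (11,7) -> (9,7)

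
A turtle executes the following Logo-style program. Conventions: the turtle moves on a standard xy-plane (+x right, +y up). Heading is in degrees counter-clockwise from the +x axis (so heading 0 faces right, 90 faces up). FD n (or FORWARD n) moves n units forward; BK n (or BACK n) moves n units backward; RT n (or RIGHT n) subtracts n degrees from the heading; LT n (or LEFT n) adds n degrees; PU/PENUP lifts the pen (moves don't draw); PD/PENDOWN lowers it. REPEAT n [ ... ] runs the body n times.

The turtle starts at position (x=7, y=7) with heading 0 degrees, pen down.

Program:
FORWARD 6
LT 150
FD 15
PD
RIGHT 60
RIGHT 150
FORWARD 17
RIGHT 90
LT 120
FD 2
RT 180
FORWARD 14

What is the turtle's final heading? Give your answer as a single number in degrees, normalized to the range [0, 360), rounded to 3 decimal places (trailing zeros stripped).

Answer: 150

Derivation:
Executing turtle program step by step:
Start: pos=(7,7), heading=0, pen down
FD 6: (7,7) -> (13,7) [heading=0, draw]
LT 150: heading 0 -> 150
FD 15: (13,7) -> (0.01,14.5) [heading=150, draw]
PD: pen down
RT 60: heading 150 -> 90
RT 150: heading 90 -> 300
FD 17: (0.01,14.5) -> (8.51,-0.222) [heading=300, draw]
RT 90: heading 300 -> 210
LT 120: heading 210 -> 330
FD 2: (8.51,-0.222) -> (10.242,-1.222) [heading=330, draw]
RT 180: heading 330 -> 150
FD 14: (10.242,-1.222) -> (-1.883,5.778) [heading=150, draw]
Final: pos=(-1.883,5.778), heading=150, 5 segment(s) drawn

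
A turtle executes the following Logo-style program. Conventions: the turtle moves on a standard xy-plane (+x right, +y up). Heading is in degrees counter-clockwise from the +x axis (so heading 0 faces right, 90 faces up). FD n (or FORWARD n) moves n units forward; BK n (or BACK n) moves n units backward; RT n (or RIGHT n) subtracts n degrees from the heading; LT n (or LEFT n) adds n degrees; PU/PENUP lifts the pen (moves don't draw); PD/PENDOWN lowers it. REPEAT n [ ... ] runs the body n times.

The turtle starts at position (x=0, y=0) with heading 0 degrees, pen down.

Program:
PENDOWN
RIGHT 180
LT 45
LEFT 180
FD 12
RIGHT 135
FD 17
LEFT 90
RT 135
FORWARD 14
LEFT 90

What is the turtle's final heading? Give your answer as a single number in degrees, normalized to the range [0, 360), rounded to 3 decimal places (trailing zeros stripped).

Answer: 315

Derivation:
Executing turtle program step by step:
Start: pos=(0,0), heading=0, pen down
PD: pen down
RT 180: heading 0 -> 180
LT 45: heading 180 -> 225
LT 180: heading 225 -> 45
FD 12: (0,0) -> (8.485,8.485) [heading=45, draw]
RT 135: heading 45 -> 270
FD 17: (8.485,8.485) -> (8.485,-8.515) [heading=270, draw]
LT 90: heading 270 -> 0
RT 135: heading 0 -> 225
FD 14: (8.485,-8.515) -> (-1.414,-18.414) [heading=225, draw]
LT 90: heading 225 -> 315
Final: pos=(-1.414,-18.414), heading=315, 3 segment(s) drawn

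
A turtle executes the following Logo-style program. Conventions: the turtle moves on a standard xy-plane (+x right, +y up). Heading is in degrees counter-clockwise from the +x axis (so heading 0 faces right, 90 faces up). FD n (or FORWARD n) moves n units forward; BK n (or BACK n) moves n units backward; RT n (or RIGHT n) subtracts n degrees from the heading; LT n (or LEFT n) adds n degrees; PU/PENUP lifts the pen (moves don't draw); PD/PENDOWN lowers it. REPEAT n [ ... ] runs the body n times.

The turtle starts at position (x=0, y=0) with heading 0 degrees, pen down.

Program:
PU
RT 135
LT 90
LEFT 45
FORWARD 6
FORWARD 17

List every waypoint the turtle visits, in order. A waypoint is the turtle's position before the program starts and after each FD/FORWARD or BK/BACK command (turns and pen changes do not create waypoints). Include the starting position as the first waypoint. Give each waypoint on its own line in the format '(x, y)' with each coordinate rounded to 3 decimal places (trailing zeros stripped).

Answer: (0, 0)
(6, 0)
(23, 0)

Derivation:
Executing turtle program step by step:
Start: pos=(0,0), heading=0, pen down
PU: pen up
RT 135: heading 0 -> 225
LT 90: heading 225 -> 315
LT 45: heading 315 -> 0
FD 6: (0,0) -> (6,0) [heading=0, move]
FD 17: (6,0) -> (23,0) [heading=0, move]
Final: pos=(23,0), heading=0, 0 segment(s) drawn
Waypoints (3 total):
(0, 0)
(6, 0)
(23, 0)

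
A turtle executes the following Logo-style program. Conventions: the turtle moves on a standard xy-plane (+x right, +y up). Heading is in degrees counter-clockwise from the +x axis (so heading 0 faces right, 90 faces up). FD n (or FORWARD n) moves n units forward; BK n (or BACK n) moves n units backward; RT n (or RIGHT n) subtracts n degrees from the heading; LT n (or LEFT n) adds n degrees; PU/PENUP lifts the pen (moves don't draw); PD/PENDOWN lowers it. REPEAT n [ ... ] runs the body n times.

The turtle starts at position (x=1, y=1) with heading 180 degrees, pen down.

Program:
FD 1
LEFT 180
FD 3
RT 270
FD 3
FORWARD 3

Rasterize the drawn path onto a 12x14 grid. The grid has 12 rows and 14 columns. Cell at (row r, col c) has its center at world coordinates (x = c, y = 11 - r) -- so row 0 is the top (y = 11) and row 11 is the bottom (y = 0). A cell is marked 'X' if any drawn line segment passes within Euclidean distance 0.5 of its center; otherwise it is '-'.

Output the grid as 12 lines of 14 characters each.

Segment 0: (1,1) -> (0,1)
Segment 1: (0,1) -> (3,1)
Segment 2: (3,1) -> (3,4)
Segment 3: (3,4) -> (3,7)

Answer: --------------
--------------
--------------
--------------
---X----------
---X----------
---X----------
---X----------
---X----------
---X----------
XXXX----------
--------------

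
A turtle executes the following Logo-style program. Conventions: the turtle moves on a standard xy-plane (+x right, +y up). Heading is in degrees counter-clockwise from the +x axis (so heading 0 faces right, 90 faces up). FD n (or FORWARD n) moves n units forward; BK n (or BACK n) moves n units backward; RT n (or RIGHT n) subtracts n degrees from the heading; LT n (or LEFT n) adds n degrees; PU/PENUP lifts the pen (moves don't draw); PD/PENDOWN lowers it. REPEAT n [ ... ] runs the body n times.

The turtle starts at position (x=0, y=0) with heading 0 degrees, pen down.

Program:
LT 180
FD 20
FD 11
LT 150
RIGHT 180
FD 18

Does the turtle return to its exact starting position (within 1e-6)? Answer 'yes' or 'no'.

Answer: no

Derivation:
Executing turtle program step by step:
Start: pos=(0,0), heading=0, pen down
LT 180: heading 0 -> 180
FD 20: (0,0) -> (-20,0) [heading=180, draw]
FD 11: (-20,0) -> (-31,0) [heading=180, draw]
LT 150: heading 180 -> 330
RT 180: heading 330 -> 150
FD 18: (-31,0) -> (-46.588,9) [heading=150, draw]
Final: pos=(-46.588,9), heading=150, 3 segment(s) drawn

Start position: (0, 0)
Final position: (-46.588, 9)
Distance = 47.45; >= 1e-6 -> NOT closed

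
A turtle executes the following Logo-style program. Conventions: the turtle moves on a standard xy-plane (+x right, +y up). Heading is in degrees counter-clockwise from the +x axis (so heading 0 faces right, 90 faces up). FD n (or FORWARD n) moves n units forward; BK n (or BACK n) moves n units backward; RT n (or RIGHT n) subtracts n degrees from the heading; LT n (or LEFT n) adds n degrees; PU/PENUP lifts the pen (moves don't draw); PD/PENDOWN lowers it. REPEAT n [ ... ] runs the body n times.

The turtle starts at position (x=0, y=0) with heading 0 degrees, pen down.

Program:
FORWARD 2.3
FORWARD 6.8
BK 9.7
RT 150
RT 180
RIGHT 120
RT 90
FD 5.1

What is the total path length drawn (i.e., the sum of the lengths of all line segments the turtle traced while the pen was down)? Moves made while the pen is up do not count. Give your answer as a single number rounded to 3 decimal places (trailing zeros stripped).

Executing turtle program step by step:
Start: pos=(0,0), heading=0, pen down
FD 2.3: (0,0) -> (2.3,0) [heading=0, draw]
FD 6.8: (2.3,0) -> (9.1,0) [heading=0, draw]
BK 9.7: (9.1,0) -> (-0.6,0) [heading=0, draw]
RT 150: heading 0 -> 210
RT 180: heading 210 -> 30
RT 120: heading 30 -> 270
RT 90: heading 270 -> 180
FD 5.1: (-0.6,0) -> (-5.7,0) [heading=180, draw]
Final: pos=(-5.7,0), heading=180, 4 segment(s) drawn

Segment lengths:
  seg 1: (0,0) -> (2.3,0), length = 2.3
  seg 2: (2.3,0) -> (9.1,0), length = 6.8
  seg 3: (9.1,0) -> (-0.6,0), length = 9.7
  seg 4: (-0.6,0) -> (-5.7,0), length = 5.1
Total = 23.9

Answer: 23.9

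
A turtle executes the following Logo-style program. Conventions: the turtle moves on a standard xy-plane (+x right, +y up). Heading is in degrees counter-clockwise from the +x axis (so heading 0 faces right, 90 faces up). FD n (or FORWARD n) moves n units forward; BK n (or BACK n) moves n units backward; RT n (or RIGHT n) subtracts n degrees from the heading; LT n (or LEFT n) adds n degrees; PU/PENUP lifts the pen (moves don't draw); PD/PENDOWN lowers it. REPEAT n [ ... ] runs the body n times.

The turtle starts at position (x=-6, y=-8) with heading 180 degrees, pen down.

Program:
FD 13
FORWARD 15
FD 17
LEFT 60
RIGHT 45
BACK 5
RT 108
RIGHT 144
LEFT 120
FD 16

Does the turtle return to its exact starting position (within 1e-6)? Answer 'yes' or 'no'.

Answer: no

Derivation:
Executing turtle program step by step:
Start: pos=(-6,-8), heading=180, pen down
FD 13: (-6,-8) -> (-19,-8) [heading=180, draw]
FD 15: (-19,-8) -> (-34,-8) [heading=180, draw]
FD 17: (-34,-8) -> (-51,-8) [heading=180, draw]
LT 60: heading 180 -> 240
RT 45: heading 240 -> 195
BK 5: (-51,-8) -> (-46.17,-6.706) [heading=195, draw]
RT 108: heading 195 -> 87
RT 144: heading 87 -> 303
LT 120: heading 303 -> 63
FD 16: (-46.17,-6.706) -> (-38.907,7.55) [heading=63, draw]
Final: pos=(-38.907,7.55), heading=63, 5 segment(s) drawn

Start position: (-6, -8)
Final position: (-38.907, 7.55)
Distance = 36.396; >= 1e-6 -> NOT closed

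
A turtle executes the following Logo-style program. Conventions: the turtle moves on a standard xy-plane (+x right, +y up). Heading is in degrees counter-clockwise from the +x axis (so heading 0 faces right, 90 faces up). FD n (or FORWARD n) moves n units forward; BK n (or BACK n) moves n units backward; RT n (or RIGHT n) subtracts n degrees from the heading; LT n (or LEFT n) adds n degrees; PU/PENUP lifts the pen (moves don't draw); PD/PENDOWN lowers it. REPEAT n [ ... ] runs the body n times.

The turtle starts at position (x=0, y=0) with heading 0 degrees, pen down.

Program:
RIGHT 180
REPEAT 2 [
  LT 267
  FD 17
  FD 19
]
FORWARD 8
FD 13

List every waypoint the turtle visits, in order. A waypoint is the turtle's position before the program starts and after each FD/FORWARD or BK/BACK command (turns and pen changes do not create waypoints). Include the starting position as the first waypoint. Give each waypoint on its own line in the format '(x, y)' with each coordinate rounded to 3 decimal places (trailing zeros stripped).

Answer: (0, 0)
(0.89, 16.977)
(1.884, 35.951)
(18.791, 34.174)
(37.687, 32.188)
(45.643, 31.351)
(58.572, 29.993)

Derivation:
Executing turtle program step by step:
Start: pos=(0,0), heading=0, pen down
RT 180: heading 0 -> 180
REPEAT 2 [
  -- iteration 1/2 --
  LT 267: heading 180 -> 87
  FD 17: (0,0) -> (0.89,16.977) [heading=87, draw]
  FD 19: (0.89,16.977) -> (1.884,35.951) [heading=87, draw]
  -- iteration 2/2 --
  LT 267: heading 87 -> 354
  FD 17: (1.884,35.951) -> (18.791,34.174) [heading=354, draw]
  FD 19: (18.791,34.174) -> (37.687,32.188) [heading=354, draw]
]
FD 8: (37.687,32.188) -> (45.643,31.351) [heading=354, draw]
FD 13: (45.643,31.351) -> (58.572,29.993) [heading=354, draw]
Final: pos=(58.572,29.993), heading=354, 6 segment(s) drawn
Waypoints (7 total):
(0, 0)
(0.89, 16.977)
(1.884, 35.951)
(18.791, 34.174)
(37.687, 32.188)
(45.643, 31.351)
(58.572, 29.993)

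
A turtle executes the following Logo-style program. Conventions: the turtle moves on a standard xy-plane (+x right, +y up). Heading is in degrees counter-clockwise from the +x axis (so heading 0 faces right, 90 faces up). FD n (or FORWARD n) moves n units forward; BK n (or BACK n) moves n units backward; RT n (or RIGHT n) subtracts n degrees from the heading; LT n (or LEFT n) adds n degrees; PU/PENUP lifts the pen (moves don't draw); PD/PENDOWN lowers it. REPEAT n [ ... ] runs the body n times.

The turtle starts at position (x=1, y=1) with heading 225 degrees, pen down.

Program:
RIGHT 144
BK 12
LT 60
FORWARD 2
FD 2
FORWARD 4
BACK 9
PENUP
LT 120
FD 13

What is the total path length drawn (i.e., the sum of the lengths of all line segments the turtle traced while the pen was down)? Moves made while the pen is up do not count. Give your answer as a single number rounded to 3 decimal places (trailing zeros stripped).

Answer: 29

Derivation:
Executing turtle program step by step:
Start: pos=(1,1), heading=225, pen down
RT 144: heading 225 -> 81
BK 12: (1,1) -> (-0.877,-10.852) [heading=81, draw]
LT 60: heading 81 -> 141
FD 2: (-0.877,-10.852) -> (-2.432,-9.594) [heading=141, draw]
FD 2: (-2.432,-9.594) -> (-3.986,-8.335) [heading=141, draw]
FD 4: (-3.986,-8.335) -> (-7.094,-5.818) [heading=141, draw]
BK 9: (-7.094,-5.818) -> (-0.1,-11.482) [heading=141, draw]
PU: pen up
LT 120: heading 141 -> 261
FD 13: (-0.1,-11.482) -> (-2.134,-24.322) [heading=261, move]
Final: pos=(-2.134,-24.322), heading=261, 5 segment(s) drawn

Segment lengths:
  seg 1: (1,1) -> (-0.877,-10.852), length = 12
  seg 2: (-0.877,-10.852) -> (-2.432,-9.594), length = 2
  seg 3: (-2.432,-9.594) -> (-3.986,-8.335), length = 2
  seg 4: (-3.986,-8.335) -> (-7.094,-5.818), length = 4
  seg 5: (-7.094,-5.818) -> (-0.1,-11.482), length = 9
Total = 29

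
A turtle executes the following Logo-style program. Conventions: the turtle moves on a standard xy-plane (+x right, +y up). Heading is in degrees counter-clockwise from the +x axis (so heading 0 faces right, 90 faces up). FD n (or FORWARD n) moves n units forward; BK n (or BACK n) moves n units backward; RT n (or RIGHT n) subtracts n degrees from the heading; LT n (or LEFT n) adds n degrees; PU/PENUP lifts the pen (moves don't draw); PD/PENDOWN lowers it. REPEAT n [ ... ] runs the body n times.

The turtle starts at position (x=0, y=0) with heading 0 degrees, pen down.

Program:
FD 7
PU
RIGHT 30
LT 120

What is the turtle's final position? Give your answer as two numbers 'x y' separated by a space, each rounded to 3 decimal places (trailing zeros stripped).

Answer: 7 0

Derivation:
Executing turtle program step by step:
Start: pos=(0,0), heading=0, pen down
FD 7: (0,0) -> (7,0) [heading=0, draw]
PU: pen up
RT 30: heading 0 -> 330
LT 120: heading 330 -> 90
Final: pos=(7,0), heading=90, 1 segment(s) drawn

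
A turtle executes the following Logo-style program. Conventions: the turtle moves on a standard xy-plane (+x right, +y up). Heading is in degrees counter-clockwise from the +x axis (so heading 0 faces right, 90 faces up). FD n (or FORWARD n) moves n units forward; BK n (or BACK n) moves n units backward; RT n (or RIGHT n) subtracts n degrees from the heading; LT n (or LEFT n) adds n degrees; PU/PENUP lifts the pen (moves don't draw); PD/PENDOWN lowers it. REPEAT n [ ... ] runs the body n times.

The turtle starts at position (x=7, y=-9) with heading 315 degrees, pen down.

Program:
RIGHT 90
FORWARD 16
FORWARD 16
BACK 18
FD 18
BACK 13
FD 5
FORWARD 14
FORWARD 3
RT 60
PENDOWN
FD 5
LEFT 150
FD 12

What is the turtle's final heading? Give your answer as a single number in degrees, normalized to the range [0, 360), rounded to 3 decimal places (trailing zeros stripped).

Answer: 315

Derivation:
Executing turtle program step by step:
Start: pos=(7,-9), heading=315, pen down
RT 90: heading 315 -> 225
FD 16: (7,-9) -> (-4.314,-20.314) [heading=225, draw]
FD 16: (-4.314,-20.314) -> (-15.627,-31.627) [heading=225, draw]
BK 18: (-15.627,-31.627) -> (-2.899,-18.899) [heading=225, draw]
FD 18: (-2.899,-18.899) -> (-15.627,-31.627) [heading=225, draw]
BK 13: (-15.627,-31.627) -> (-6.435,-22.435) [heading=225, draw]
FD 5: (-6.435,-22.435) -> (-9.971,-25.971) [heading=225, draw]
FD 14: (-9.971,-25.971) -> (-19.87,-35.87) [heading=225, draw]
FD 3: (-19.87,-35.87) -> (-21.991,-37.991) [heading=225, draw]
RT 60: heading 225 -> 165
PD: pen down
FD 5: (-21.991,-37.991) -> (-26.821,-36.697) [heading=165, draw]
LT 150: heading 165 -> 315
FD 12: (-26.821,-36.697) -> (-18.336,-45.183) [heading=315, draw]
Final: pos=(-18.336,-45.183), heading=315, 10 segment(s) drawn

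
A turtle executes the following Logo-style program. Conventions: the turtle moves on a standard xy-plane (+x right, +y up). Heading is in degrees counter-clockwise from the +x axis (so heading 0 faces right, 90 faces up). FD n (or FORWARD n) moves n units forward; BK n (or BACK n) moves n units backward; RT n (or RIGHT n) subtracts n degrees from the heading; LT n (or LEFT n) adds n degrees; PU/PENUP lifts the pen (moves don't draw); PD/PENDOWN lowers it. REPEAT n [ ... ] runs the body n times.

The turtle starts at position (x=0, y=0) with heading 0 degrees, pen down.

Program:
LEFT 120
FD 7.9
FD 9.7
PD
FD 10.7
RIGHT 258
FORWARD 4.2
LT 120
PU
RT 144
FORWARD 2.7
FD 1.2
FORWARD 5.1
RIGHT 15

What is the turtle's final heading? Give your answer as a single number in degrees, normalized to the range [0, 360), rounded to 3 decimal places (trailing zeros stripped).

Executing turtle program step by step:
Start: pos=(0,0), heading=0, pen down
LT 120: heading 0 -> 120
FD 7.9: (0,0) -> (-3.95,6.842) [heading=120, draw]
FD 9.7: (-3.95,6.842) -> (-8.8,15.242) [heading=120, draw]
PD: pen down
FD 10.7: (-8.8,15.242) -> (-14.15,24.509) [heading=120, draw]
RT 258: heading 120 -> 222
FD 4.2: (-14.15,24.509) -> (-17.271,21.698) [heading=222, draw]
LT 120: heading 222 -> 342
PU: pen up
RT 144: heading 342 -> 198
FD 2.7: (-17.271,21.698) -> (-19.839,20.864) [heading=198, move]
FD 1.2: (-19.839,20.864) -> (-20.98,20.493) [heading=198, move]
FD 5.1: (-20.98,20.493) -> (-25.831,18.917) [heading=198, move]
RT 15: heading 198 -> 183
Final: pos=(-25.831,18.917), heading=183, 4 segment(s) drawn

Answer: 183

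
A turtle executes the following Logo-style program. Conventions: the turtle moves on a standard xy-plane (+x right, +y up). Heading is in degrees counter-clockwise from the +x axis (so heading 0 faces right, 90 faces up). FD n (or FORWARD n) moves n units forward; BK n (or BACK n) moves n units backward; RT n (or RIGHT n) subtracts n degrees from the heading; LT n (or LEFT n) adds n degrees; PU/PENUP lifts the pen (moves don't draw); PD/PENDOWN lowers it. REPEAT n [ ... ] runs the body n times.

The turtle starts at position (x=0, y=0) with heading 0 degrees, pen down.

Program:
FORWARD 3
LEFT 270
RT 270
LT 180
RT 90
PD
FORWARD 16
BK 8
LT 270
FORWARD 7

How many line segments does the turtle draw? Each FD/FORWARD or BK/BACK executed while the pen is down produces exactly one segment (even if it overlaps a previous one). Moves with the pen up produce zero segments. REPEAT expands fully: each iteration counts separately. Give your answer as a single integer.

Answer: 4

Derivation:
Executing turtle program step by step:
Start: pos=(0,0), heading=0, pen down
FD 3: (0,0) -> (3,0) [heading=0, draw]
LT 270: heading 0 -> 270
RT 270: heading 270 -> 0
LT 180: heading 0 -> 180
RT 90: heading 180 -> 90
PD: pen down
FD 16: (3,0) -> (3,16) [heading=90, draw]
BK 8: (3,16) -> (3,8) [heading=90, draw]
LT 270: heading 90 -> 0
FD 7: (3,8) -> (10,8) [heading=0, draw]
Final: pos=(10,8), heading=0, 4 segment(s) drawn
Segments drawn: 4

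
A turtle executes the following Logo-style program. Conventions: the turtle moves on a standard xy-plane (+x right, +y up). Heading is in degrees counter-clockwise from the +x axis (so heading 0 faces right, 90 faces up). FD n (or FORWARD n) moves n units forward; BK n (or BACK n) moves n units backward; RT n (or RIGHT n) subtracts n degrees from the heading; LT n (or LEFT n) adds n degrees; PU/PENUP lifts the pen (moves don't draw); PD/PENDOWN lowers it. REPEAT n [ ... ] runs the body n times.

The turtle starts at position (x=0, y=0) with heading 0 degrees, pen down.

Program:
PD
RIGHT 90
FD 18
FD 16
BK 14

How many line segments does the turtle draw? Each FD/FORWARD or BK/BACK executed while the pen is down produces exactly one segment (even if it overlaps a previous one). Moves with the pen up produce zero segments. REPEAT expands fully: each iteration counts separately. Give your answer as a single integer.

Executing turtle program step by step:
Start: pos=(0,0), heading=0, pen down
PD: pen down
RT 90: heading 0 -> 270
FD 18: (0,0) -> (0,-18) [heading=270, draw]
FD 16: (0,-18) -> (0,-34) [heading=270, draw]
BK 14: (0,-34) -> (0,-20) [heading=270, draw]
Final: pos=(0,-20), heading=270, 3 segment(s) drawn
Segments drawn: 3

Answer: 3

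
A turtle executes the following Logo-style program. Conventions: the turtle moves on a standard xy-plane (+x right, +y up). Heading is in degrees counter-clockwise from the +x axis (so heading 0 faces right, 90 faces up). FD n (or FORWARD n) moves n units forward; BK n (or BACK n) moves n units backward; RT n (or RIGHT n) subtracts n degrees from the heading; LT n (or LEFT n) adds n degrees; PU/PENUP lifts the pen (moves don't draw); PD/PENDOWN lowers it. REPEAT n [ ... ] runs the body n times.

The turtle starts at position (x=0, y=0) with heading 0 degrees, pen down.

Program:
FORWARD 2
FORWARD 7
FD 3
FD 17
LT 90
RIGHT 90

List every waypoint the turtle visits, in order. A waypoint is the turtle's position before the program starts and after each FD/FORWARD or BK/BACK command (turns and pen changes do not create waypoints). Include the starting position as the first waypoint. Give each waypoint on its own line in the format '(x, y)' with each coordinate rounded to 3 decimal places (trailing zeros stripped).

Executing turtle program step by step:
Start: pos=(0,0), heading=0, pen down
FD 2: (0,0) -> (2,0) [heading=0, draw]
FD 7: (2,0) -> (9,0) [heading=0, draw]
FD 3: (9,0) -> (12,0) [heading=0, draw]
FD 17: (12,0) -> (29,0) [heading=0, draw]
LT 90: heading 0 -> 90
RT 90: heading 90 -> 0
Final: pos=(29,0), heading=0, 4 segment(s) drawn
Waypoints (5 total):
(0, 0)
(2, 0)
(9, 0)
(12, 0)
(29, 0)

Answer: (0, 0)
(2, 0)
(9, 0)
(12, 0)
(29, 0)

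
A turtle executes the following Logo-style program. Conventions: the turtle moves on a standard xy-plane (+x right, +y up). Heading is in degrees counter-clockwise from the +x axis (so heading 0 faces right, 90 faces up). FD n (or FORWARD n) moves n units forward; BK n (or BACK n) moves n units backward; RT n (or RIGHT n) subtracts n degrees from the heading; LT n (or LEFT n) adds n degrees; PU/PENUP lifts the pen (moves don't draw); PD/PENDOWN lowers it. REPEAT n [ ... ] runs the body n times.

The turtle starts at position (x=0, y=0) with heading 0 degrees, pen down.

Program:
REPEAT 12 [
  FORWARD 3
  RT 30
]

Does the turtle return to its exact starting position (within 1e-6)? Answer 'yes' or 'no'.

Answer: yes

Derivation:
Executing turtle program step by step:
Start: pos=(0,0), heading=0, pen down
REPEAT 12 [
  -- iteration 1/12 --
  FD 3: (0,0) -> (3,0) [heading=0, draw]
  RT 30: heading 0 -> 330
  -- iteration 2/12 --
  FD 3: (3,0) -> (5.598,-1.5) [heading=330, draw]
  RT 30: heading 330 -> 300
  -- iteration 3/12 --
  FD 3: (5.598,-1.5) -> (7.098,-4.098) [heading=300, draw]
  RT 30: heading 300 -> 270
  -- iteration 4/12 --
  FD 3: (7.098,-4.098) -> (7.098,-7.098) [heading=270, draw]
  RT 30: heading 270 -> 240
  -- iteration 5/12 --
  FD 3: (7.098,-7.098) -> (5.598,-9.696) [heading=240, draw]
  RT 30: heading 240 -> 210
  -- iteration 6/12 --
  FD 3: (5.598,-9.696) -> (3,-11.196) [heading=210, draw]
  RT 30: heading 210 -> 180
  -- iteration 7/12 --
  FD 3: (3,-11.196) -> (0,-11.196) [heading=180, draw]
  RT 30: heading 180 -> 150
  -- iteration 8/12 --
  FD 3: (0,-11.196) -> (-2.598,-9.696) [heading=150, draw]
  RT 30: heading 150 -> 120
  -- iteration 9/12 --
  FD 3: (-2.598,-9.696) -> (-4.098,-7.098) [heading=120, draw]
  RT 30: heading 120 -> 90
  -- iteration 10/12 --
  FD 3: (-4.098,-7.098) -> (-4.098,-4.098) [heading=90, draw]
  RT 30: heading 90 -> 60
  -- iteration 11/12 --
  FD 3: (-4.098,-4.098) -> (-2.598,-1.5) [heading=60, draw]
  RT 30: heading 60 -> 30
  -- iteration 12/12 --
  FD 3: (-2.598,-1.5) -> (0,0) [heading=30, draw]
  RT 30: heading 30 -> 0
]
Final: pos=(0,0), heading=0, 12 segment(s) drawn

Start position: (0, 0)
Final position: (0, 0)
Distance = 0; < 1e-6 -> CLOSED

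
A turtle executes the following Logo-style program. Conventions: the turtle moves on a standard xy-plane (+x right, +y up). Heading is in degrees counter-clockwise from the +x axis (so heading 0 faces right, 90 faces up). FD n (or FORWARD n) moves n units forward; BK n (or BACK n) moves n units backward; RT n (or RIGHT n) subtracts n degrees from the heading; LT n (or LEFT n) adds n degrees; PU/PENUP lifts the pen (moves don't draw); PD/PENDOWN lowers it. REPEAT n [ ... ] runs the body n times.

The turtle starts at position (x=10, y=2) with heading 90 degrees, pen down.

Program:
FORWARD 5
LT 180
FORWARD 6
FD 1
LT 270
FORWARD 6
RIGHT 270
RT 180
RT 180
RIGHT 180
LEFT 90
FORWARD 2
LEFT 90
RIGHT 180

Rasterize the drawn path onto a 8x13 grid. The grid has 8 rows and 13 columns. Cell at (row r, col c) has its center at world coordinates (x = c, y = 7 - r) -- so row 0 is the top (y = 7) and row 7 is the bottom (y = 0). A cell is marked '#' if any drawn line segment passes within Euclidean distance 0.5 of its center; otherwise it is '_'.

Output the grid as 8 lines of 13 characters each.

Segment 0: (10,2) -> (10,7)
Segment 1: (10,7) -> (10,1)
Segment 2: (10,1) -> (10,0)
Segment 3: (10,0) -> (4,0)
Segment 4: (4,0) -> (2,0)

Answer: __________#__
__________#__
__________#__
__________#__
__________#__
__________#__
__________#__
__#########__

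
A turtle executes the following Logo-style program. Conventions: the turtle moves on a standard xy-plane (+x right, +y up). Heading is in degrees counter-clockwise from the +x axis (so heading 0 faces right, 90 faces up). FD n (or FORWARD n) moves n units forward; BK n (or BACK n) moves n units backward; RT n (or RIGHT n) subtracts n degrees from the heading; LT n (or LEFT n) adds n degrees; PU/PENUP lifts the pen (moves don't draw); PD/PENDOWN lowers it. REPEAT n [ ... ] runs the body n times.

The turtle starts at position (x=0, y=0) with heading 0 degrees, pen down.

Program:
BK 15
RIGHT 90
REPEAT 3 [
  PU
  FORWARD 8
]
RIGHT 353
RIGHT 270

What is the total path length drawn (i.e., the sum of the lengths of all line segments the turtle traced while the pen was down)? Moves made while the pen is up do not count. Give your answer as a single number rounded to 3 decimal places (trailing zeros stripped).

Answer: 15

Derivation:
Executing turtle program step by step:
Start: pos=(0,0), heading=0, pen down
BK 15: (0,0) -> (-15,0) [heading=0, draw]
RT 90: heading 0 -> 270
REPEAT 3 [
  -- iteration 1/3 --
  PU: pen up
  FD 8: (-15,0) -> (-15,-8) [heading=270, move]
  -- iteration 2/3 --
  PU: pen up
  FD 8: (-15,-8) -> (-15,-16) [heading=270, move]
  -- iteration 3/3 --
  PU: pen up
  FD 8: (-15,-16) -> (-15,-24) [heading=270, move]
]
RT 353: heading 270 -> 277
RT 270: heading 277 -> 7
Final: pos=(-15,-24), heading=7, 1 segment(s) drawn

Segment lengths:
  seg 1: (0,0) -> (-15,0), length = 15
Total = 15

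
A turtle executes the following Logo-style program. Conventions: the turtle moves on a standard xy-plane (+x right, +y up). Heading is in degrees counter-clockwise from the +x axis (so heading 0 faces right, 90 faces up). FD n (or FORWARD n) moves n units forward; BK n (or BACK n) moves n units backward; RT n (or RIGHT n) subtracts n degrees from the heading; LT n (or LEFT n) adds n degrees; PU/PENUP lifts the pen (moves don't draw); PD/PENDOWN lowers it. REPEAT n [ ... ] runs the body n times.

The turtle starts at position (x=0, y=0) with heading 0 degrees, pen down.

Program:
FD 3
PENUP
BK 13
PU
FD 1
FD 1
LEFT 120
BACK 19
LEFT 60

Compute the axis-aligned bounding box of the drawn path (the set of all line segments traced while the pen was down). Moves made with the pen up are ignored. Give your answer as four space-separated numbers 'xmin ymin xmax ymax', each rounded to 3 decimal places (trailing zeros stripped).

Executing turtle program step by step:
Start: pos=(0,0), heading=0, pen down
FD 3: (0,0) -> (3,0) [heading=0, draw]
PU: pen up
BK 13: (3,0) -> (-10,0) [heading=0, move]
PU: pen up
FD 1: (-10,0) -> (-9,0) [heading=0, move]
FD 1: (-9,0) -> (-8,0) [heading=0, move]
LT 120: heading 0 -> 120
BK 19: (-8,0) -> (1.5,-16.454) [heading=120, move]
LT 60: heading 120 -> 180
Final: pos=(1.5,-16.454), heading=180, 1 segment(s) drawn

Segment endpoints: x in {0, 3}, y in {0}
xmin=0, ymin=0, xmax=3, ymax=0

Answer: 0 0 3 0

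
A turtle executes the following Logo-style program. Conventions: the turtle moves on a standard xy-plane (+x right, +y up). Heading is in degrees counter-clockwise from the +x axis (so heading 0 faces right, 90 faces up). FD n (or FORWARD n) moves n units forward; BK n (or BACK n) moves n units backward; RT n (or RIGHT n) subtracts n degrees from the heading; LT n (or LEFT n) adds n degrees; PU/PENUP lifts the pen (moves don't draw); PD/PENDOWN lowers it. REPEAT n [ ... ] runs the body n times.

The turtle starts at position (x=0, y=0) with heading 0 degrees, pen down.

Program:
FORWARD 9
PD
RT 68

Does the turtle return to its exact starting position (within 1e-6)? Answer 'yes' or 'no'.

Executing turtle program step by step:
Start: pos=(0,0), heading=0, pen down
FD 9: (0,0) -> (9,0) [heading=0, draw]
PD: pen down
RT 68: heading 0 -> 292
Final: pos=(9,0), heading=292, 1 segment(s) drawn

Start position: (0, 0)
Final position: (9, 0)
Distance = 9; >= 1e-6 -> NOT closed

Answer: no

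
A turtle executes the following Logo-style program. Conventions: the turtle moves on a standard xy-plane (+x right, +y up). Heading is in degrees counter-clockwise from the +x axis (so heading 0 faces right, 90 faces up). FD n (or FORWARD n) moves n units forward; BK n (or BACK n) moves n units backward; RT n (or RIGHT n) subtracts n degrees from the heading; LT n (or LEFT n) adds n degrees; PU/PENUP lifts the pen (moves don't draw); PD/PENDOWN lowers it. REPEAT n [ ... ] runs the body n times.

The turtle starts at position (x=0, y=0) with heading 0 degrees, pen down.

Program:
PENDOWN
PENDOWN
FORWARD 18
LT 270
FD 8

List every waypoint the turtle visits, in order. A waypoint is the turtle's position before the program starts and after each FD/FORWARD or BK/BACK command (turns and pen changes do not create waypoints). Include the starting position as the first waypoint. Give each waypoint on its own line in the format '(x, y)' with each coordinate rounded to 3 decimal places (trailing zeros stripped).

Answer: (0, 0)
(18, 0)
(18, -8)

Derivation:
Executing turtle program step by step:
Start: pos=(0,0), heading=0, pen down
PD: pen down
PD: pen down
FD 18: (0,0) -> (18,0) [heading=0, draw]
LT 270: heading 0 -> 270
FD 8: (18,0) -> (18,-8) [heading=270, draw]
Final: pos=(18,-8), heading=270, 2 segment(s) drawn
Waypoints (3 total):
(0, 0)
(18, 0)
(18, -8)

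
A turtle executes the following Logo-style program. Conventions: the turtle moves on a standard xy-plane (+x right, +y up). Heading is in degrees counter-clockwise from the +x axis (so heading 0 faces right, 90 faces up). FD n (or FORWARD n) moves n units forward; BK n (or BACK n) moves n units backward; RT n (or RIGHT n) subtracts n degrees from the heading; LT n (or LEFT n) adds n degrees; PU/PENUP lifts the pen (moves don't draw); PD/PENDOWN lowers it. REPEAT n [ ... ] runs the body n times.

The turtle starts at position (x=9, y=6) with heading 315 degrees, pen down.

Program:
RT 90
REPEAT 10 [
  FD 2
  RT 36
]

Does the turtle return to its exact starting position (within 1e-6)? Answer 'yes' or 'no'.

Answer: yes

Derivation:
Executing turtle program step by step:
Start: pos=(9,6), heading=315, pen down
RT 90: heading 315 -> 225
REPEAT 10 [
  -- iteration 1/10 --
  FD 2: (9,6) -> (7.586,4.586) [heading=225, draw]
  RT 36: heading 225 -> 189
  -- iteration 2/10 --
  FD 2: (7.586,4.586) -> (5.61,4.273) [heading=189, draw]
  RT 36: heading 189 -> 153
  -- iteration 3/10 --
  FD 2: (5.61,4.273) -> (3.828,5.181) [heading=153, draw]
  RT 36: heading 153 -> 117
  -- iteration 4/10 --
  FD 2: (3.828,5.181) -> (2.92,6.963) [heading=117, draw]
  RT 36: heading 117 -> 81
  -- iteration 5/10 --
  FD 2: (2.92,6.963) -> (3.233,8.938) [heading=81, draw]
  RT 36: heading 81 -> 45
  -- iteration 6/10 --
  FD 2: (3.233,8.938) -> (4.647,10.353) [heading=45, draw]
  RT 36: heading 45 -> 9
  -- iteration 7/10 --
  FD 2: (4.647,10.353) -> (6.623,10.665) [heading=9, draw]
  RT 36: heading 9 -> 333
  -- iteration 8/10 --
  FD 2: (6.623,10.665) -> (8.405,9.757) [heading=333, draw]
  RT 36: heading 333 -> 297
  -- iteration 9/10 --
  FD 2: (8.405,9.757) -> (9.313,7.975) [heading=297, draw]
  RT 36: heading 297 -> 261
  -- iteration 10/10 --
  FD 2: (9.313,7.975) -> (9,6) [heading=261, draw]
  RT 36: heading 261 -> 225
]
Final: pos=(9,6), heading=225, 10 segment(s) drawn

Start position: (9, 6)
Final position: (9, 6)
Distance = 0; < 1e-6 -> CLOSED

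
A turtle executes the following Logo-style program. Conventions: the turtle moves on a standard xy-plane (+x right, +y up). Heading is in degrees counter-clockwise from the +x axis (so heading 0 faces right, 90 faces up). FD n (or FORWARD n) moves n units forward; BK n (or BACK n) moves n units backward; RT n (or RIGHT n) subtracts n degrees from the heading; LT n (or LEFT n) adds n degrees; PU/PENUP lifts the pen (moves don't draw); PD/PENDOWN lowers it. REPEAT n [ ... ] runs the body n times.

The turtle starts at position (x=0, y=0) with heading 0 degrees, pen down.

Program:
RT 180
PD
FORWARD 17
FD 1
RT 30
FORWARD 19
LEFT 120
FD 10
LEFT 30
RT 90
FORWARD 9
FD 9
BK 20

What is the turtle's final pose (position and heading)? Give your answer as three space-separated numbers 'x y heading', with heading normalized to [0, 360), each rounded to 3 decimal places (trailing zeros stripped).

Executing turtle program step by step:
Start: pos=(0,0), heading=0, pen down
RT 180: heading 0 -> 180
PD: pen down
FD 17: (0,0) -> (-17,0) [heading=180, draw]
FD 1: (-17,0) -> (-18,0) [heading=180, draw]
RT 30: heading 180 -> 150
FD 19: (-18,0) -> (-34.454,9.5) [heading=150, draw]
LT 120: heading 150 -> 270
FD 10: (-34.454,9.5) -> (-34.454,-0.5) [heading=270, draw]
LT 30: heading 270 -> 300
RT 90: heading 300 -> 210
FD 9: (-34.454,-0.5) -> (-42.249,-5) [heading=210, draw]
FD 9: (-42.249,-5) -> (-50.043,-9.5) [heading=210, draw]
BK 20: (-50.043,-9.5) -> (-32.722,0.5) [heading=210, draw]
Final: pos=(-32.722,0.5), heading=210, 7 segment(s) drawn

Answer: -32.722 0.5 210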